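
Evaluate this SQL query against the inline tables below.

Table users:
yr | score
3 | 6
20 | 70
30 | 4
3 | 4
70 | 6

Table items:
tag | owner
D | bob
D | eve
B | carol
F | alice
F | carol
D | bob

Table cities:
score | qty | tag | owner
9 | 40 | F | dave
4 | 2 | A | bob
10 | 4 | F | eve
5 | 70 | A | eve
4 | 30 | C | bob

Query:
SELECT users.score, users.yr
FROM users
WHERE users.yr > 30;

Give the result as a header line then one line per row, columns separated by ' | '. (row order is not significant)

After WHERE (1 rows):
users.yr | users.score
70 | 6
After SELECT (1 rows):
users.score | users.yr
6 | 70

== RESULT ==
users.score | users.yr
6 | 70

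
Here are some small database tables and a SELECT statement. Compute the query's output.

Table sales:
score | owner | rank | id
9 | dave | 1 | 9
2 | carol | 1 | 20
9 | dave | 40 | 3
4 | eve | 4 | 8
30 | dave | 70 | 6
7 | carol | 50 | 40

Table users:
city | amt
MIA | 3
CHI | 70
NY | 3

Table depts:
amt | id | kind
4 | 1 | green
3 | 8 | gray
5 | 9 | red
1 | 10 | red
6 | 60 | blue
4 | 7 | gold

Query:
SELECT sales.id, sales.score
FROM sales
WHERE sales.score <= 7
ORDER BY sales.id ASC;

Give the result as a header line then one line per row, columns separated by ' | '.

After WHERE (3 rows):
sales.score | sales.owner | sales.rank | sales.id
2 | carol | 1 | 20
4 | eve | 4 | 8
7 | carol | 50 | 40
After SELECT (3 rows):
sales.id | sales.score
20 | 2
8 | 4
40 | 7
After ORDER BY (3 rows):
sales.id | sales.score
8 | 4
20 | 2
40 | 7

== RESULT ==
sales.id | sales.score
8 | 4
20 | 2
40 | 7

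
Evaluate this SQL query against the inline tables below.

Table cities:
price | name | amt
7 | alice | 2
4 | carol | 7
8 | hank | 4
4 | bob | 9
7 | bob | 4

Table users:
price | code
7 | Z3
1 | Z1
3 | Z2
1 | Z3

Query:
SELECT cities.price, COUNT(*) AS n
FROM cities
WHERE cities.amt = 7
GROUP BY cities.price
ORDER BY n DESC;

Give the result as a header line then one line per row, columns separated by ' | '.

== RESULT ==
cities.price | n
4 | 1

Derivation:
After WHERE (1 rows):
cities.price | cities.name | cities.amt
4 | carol | 7
After GROUP BY (1 rows):
cities.price | n
4 | 1
After ORDER BY (1 rows):
cities.price | n
4 | 1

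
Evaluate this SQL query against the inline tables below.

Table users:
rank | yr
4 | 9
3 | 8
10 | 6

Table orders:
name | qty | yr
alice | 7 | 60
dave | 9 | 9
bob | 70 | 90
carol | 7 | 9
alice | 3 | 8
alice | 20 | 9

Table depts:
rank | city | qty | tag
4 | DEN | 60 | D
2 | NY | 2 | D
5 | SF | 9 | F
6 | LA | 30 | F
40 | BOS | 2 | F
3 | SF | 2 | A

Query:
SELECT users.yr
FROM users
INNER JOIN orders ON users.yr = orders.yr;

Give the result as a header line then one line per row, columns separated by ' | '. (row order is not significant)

After JOIN orders (4 rows):
users.rank | users.yr | orders.name | orders.qty | orders.yr
4 | 9 | dave | 9 | 9
4 | 9 | carol | 7 | 9
4 | 9 | alice | 20 | 9
3 | 8 | alice | 3 | 8
After SELECT (4 rows):
users.yr
9
9
9
8

== RESULT ==
users.yr
9
9
9
8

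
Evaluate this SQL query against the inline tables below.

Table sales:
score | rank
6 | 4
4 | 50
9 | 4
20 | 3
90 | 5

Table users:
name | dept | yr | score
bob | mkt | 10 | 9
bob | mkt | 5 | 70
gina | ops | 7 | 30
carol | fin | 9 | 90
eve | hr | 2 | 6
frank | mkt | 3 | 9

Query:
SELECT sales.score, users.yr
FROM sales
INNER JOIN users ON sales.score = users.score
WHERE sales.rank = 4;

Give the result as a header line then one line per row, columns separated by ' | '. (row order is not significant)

== RESULT ==
sales.score | users.yr
6 | 2
9 | 10
9 | 3

Derivation:
After JOIN users (4 rows):
sales.score | sales.rank | users.name | users.dept | users.yr | users.score
6 | 4 | eve | hr | 2 | 6
9 | 4 | bob | mkt | 10 | 9
9 | 4 | frank | mkt | 3 | 9
90 | 5 | carol | fin | 9 | 90
After WHERE (3 rows):
sales.score | sales.rank | users.name | users.dept | users.yr | users.score
6 | 4 | eve | hr | 2 | 6
9 | 4 | bob | mkt | 10 | 9
9 | 4 | frank | mkt | 3 | 9
After SELECT (3 rows):
sales.score | users.yr
6 | 2
9 | 10
9 | 3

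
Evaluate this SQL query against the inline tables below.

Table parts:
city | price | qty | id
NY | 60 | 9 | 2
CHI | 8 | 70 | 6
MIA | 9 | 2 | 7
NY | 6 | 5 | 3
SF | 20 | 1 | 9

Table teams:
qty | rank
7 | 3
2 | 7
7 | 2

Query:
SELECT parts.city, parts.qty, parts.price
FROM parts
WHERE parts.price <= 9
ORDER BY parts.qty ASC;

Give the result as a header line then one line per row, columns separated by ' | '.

== RESULT ==
parts.city | parts.qty | parts.price
MIA | 2 | 9
NY | 5 | 6
CHI | 70 | 8

Derivation:
After WHERE (3 rows):
parts.city | parts.price | parts.qty | parts.id
CHI | 8 | 70 | 6
MIA | 9 | 2 | 7
NY | 6 | 5 | 3
After SELECT (3 rows):
parts.city | parts.qty | parts.price
CHI | 70 | 8
MIA | 2 | 9
NY | 5 | 6
After ORDER BY (3 rows):
parts.city | parts.qty | parts.price
MIA | 2 | 9
NY | 5 | 6
CHI | 70 | 8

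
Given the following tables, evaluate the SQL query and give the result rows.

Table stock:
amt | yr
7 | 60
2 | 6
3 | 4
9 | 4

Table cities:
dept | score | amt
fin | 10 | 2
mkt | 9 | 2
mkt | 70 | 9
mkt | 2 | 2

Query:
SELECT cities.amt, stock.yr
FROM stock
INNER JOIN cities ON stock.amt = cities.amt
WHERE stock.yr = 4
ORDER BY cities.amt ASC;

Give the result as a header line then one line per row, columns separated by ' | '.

== RESULT ==
cities.amt | stock.yr
9 | 4

Derivation:
After JOIN cities (4 rows):
stock.amt | stock.yr | cities.dept | cities.score | cities.amt
2 | 6 | fin | 10 | 2
2 | 6 | mkt | 9 | 2
2 | 6 | mkt | 2 | 2
9 | 4 | mkt | 70 | 9
After WHERE (1 rows):
stock.amt | stock.yr | cities.dept | cities.score | cities.amt
9 | 4 | mkt | 70 | 9
After SELECT (1 rows):
cities.amt | stock.yr
9 | 4
After ORDER BY (1 rows):
cities.amt | stock.yr
9 | 4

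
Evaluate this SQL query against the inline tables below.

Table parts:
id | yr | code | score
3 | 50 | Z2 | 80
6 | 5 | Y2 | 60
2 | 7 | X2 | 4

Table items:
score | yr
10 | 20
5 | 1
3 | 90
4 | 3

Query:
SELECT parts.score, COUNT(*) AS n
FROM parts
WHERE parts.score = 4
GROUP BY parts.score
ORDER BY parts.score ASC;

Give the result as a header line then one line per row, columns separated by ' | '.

== RESULT ==
parts.score | n
4 | 1

Derivation:
After WHERE (1 rows):
parts.id | parts.yr | parts.code | parts.score
2 | 7 | X2 | 4
After GROUP BY (1 rows):
parts.score | n
4 | 1
After ORDER BY (1 rows):
parts.score | n
4 | 1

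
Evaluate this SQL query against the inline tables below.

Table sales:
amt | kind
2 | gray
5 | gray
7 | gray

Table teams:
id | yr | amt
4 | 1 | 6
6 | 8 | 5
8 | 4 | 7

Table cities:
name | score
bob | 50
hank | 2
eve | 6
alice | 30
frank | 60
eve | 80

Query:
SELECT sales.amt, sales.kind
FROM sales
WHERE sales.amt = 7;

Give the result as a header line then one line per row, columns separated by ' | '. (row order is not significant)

After WHERE (1 rows):
sales.amt | sales.kind
7 | gray
After SELECT (1 rows):
sales.amt | sales.kind
7 | gray

== RESULT ==
sales.amt | sales.kind
7 | gray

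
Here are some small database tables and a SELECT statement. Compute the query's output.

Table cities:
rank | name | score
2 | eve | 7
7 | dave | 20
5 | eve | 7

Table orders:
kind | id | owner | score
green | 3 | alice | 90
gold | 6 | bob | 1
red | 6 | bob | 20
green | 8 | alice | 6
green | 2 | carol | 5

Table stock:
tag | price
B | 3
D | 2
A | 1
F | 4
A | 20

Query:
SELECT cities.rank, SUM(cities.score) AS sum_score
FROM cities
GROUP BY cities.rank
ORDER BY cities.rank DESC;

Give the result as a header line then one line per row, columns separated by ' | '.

== RESULT ==
cities.rank | sum_score
7 | 20
5 | 7
2 | 7

Derivation:
After GROUP BY (3 rows):
cities.rank | sum_score
2 | 7
7 | 20
5 | 7
After ORDER BY (3 rows):
cities.rank | sum_score
7 | 20
5 | 7
2 | 7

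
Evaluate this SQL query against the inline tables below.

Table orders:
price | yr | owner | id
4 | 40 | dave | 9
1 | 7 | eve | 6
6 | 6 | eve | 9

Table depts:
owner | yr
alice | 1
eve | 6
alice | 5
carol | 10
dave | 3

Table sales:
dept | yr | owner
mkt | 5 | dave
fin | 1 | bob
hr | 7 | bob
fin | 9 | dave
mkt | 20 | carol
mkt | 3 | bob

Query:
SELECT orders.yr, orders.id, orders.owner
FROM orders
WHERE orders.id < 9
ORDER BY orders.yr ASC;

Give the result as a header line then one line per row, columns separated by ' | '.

== RESULT ==
orders.yr | orders.id | orders.owner
7 | 6 | eve

Derivation:
After WHERE (1 rows):
orders.price | orders.yr | orders.owner | orders.id
1 | 7 | eve | 6
After SELECT (1 rows):
orders.yr | orders.id | orders.owner
7 | 6 | eve
After ORDER BY (1 rows):
orders.yr | orders.id | orders.owner
7 | 6 | eve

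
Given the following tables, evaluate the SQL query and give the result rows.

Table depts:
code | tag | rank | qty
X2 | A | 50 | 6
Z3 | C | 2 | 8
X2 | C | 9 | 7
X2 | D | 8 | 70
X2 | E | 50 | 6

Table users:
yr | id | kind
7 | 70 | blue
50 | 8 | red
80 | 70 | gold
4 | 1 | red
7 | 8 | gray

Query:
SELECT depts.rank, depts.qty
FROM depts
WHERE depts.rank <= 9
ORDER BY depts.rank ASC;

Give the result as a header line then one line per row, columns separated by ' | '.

== RESULT ==
depts.rank | depts.qty
2 | 8
8 | 70
9 | 7

Derivation:
After WHERE (3 rows):
depts.code | depts.tag | depts.rank | depts.qty
Z3 | C | 2 | 8
X2 | C | 9 | 7
X2 | D | 8 | 70
After SELECT (3 rows):
depts.rank | depts.qty
2 | 8
9 | 7
8 | 70
After ORDER BY (3 rows):
depts.rank | depts.qty
2 | 8
8 | 70
9 | 7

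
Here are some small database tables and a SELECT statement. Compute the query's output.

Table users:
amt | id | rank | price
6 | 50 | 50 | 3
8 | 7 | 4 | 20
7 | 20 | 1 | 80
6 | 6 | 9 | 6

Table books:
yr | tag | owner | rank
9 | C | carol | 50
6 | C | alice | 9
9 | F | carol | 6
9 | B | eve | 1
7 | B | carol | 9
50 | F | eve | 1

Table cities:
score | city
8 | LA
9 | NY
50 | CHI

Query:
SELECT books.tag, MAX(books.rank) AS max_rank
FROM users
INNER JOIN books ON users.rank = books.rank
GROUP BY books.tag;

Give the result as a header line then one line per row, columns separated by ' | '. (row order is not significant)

After JOIN books (5 rows):
users.amt | users.id | users.rank | users.price | books.yr | books.tag | books.owner | books.rank
6 | 50 | 50 | 3 | 9 | C | carol | 50
7 | 20 | 1 | 80 | 9 | B | eve | 1
7 | 20 | 1 | 80 | 50 | F | eve | 1
6 | 6 | 9 | 6 | 6 | C | alice | 9
6 | 6 | 9 | 6 | 7 | B | carol | 9
After GROUP BY (3 rows):
books.tag | max_rank
C | 50
B | 9
F | 1

== RESULT ==
books.tag | max_rank
C | 50
B | 9
F | 1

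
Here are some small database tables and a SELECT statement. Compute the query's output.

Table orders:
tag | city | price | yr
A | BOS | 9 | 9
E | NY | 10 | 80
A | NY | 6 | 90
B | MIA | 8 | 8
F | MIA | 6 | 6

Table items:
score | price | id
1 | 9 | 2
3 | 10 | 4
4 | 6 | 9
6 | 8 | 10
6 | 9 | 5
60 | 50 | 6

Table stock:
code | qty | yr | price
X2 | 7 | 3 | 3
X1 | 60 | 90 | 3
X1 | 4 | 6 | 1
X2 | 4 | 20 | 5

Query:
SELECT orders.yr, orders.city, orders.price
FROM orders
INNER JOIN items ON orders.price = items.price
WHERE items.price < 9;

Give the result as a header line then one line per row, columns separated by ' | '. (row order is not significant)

After JOIN items (6 rows):
orders.tag | orders.city | orders.price | orders.yr | items.score | items.price | items.id
A | BOS | 9 | 9 | 1 | 9 | 2
A | BOS | 9 | 9 | 6 | 9 | 5
E | NY | 10 | 80 | 3 | 10 | 4
A | NY | 6 | 90 | 4 | 6 | 9
B | MIA | 8 | 8 | 6 | 8 | 10
F | MIA | 6 | 6 | 4 | 6 | 9
After WHERE (3 rows):
orders.tag | orders.city | orders.price | orders.yr | items.score | items.price | items.id
A | NY | 6 | 90 | 4 | 6 | 9
B | MIA | 8 | 8 | 6 | 8 | 10
F | MIA | 6 | 6 | 4 | 6 | 9
After SELECT (3 rows):
orders.yr | orders.city | orders.price
90 | NY | 6
8 | MIA | 8
6 | MIA | 6

== RESULT ==
orders.yr | orders.city | orders.price
90 | NY | 6
8 | MIA | 8
6 | MIA | 6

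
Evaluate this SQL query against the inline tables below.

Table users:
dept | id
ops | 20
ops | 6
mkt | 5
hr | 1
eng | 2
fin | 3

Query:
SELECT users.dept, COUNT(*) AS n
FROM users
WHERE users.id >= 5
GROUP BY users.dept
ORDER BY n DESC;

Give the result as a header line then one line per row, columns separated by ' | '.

== RESULT ==
users.dept | n
ops | 2
mkt | 1

Derivation:
After WHERE (3 rows):
users.dept | users.id
ops | 20
ops | 6
mkt | 5
After GROUP BY (2 rows):
users.dept | n
ops | 2
mkt | 1
After ORDER BY (2 rows):
users.dept | n
ops | 2
mkt | 1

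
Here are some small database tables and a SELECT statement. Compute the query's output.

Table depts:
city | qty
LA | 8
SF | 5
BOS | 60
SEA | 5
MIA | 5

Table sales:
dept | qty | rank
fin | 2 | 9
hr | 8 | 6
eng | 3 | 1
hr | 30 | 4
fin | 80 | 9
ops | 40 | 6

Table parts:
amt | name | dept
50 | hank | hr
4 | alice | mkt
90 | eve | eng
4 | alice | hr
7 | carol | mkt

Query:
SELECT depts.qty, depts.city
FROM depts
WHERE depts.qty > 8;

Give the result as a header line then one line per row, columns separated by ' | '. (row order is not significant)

After WHERE (1 rows):
depts.city | depts.qty
BOS | 60
After SELECT (1 rows):
depts.qty | depts.city
60 | BOS

== RESULT ==
depts.qty | depts.city
60 | BOS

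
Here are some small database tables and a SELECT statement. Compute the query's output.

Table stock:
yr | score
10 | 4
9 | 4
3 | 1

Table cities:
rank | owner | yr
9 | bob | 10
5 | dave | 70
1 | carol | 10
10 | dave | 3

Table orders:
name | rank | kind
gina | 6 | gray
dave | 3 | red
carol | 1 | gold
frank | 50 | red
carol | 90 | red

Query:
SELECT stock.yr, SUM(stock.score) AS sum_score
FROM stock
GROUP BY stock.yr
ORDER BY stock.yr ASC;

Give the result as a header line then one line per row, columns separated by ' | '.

== RESULT ==
stock.yr | sum_score
3 | 1
9 | 4
10 | 4

Derivation:
After GROUP BY (3 rows):
stock.yr | sum_score
10 | 4
9 | 4
3 | 1
After ORDER BY (3 rows):
stock.yr | sum_score
3 | 1
9 | 4
10 | 4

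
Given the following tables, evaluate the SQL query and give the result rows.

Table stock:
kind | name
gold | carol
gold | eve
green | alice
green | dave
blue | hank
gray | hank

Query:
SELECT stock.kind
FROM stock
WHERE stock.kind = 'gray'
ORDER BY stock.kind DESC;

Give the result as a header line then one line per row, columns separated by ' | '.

== RESULT ==
stock.kind
gray

Derivation:
After WHERE (1 rows):
stock.kind | stock.name
gray | hank
After SELECT (1 rows):
stock.kind
gray
After ORDER BY (1 rows):
stock.kind
gray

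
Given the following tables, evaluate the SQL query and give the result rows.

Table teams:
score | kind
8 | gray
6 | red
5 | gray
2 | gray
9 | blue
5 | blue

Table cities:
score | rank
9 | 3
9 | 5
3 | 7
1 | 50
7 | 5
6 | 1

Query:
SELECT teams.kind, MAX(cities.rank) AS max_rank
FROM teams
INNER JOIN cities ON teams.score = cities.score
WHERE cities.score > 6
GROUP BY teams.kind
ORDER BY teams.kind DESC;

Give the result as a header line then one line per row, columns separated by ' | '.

After JOIN cities (3 rows):
teams.score | teams.kind | cities.score | cities.rank
6 | red | 6 | 1
9 | blue | 9 | 3
9 | blue | 9 | 5
After WHERE (2 rows):
teams.score | teams.kind | cities.score | cities.rank
9 | blue | 9 | 3
9 | blue | 9 | 5
After GROUP BY (1 rows):
teams.kind | max_rank
blue | 5
After ORDER BY (1 rows):
teams.kind | max_rank
blue | 5

== RESULT ==
teams.kind | max_rank
blue | 5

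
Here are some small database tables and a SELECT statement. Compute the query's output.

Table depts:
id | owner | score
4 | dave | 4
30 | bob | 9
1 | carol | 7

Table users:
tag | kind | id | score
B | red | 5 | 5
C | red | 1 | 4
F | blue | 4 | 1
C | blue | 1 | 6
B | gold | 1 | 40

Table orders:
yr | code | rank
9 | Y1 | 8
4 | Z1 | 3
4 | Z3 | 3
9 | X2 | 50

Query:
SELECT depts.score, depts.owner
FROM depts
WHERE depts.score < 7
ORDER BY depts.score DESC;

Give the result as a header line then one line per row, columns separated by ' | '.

After WHERE (1 rows):
depts.id | depts.owner | depts.score
4 | dave | 4
After SELECT (1 rows):
depts.score | depts.owner
4 | dave
After ORDER BY (1 rows):
depts.score | depts.owner
4 | dave

== RESULT ==
depts.score | depts.owner
4 | dave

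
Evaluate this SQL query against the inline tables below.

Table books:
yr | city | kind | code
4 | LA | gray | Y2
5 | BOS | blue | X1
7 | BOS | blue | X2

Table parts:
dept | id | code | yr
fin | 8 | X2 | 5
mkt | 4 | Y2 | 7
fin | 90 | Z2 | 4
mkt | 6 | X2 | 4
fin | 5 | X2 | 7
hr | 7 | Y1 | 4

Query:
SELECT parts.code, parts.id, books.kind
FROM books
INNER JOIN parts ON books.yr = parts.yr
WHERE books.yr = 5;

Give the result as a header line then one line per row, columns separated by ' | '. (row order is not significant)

== RESULT ==
parts.code | parts.id | books.kind
X2 | 8 | blue

Derivation:
After JOIN parts (6 rows):
books.yr | books.city | books.kind | books.code | parts.dept | parts.id | parts.code | parts.yr
4 | LA | gray | Y2 | fin | 90 | Z2 | 4
4 | LA | gray | Y2 | mkt | 6 | X2 | 4
4 | LA | gray | Y2 | hr | 7 | Y1 | 4
5 | BOS | blue | X1 | fin | 8 | X2 | 5
7 | BOS | blue | X2 | mkt | 4 | Y2 | 7
7 | BOS | blue | X2 | fin | 5 | X2 | 7
After WHERE (1 rows):
books.yr | books.city | books.kind | books.code | parts.dept | parts.id | parts.code | parts.yr
5 | BOS | blue | X1 | fin | 8 | X2 | 5
After SELECT (1 rows):
parts.code | parts.id | books.kind
X2 | 8 | blue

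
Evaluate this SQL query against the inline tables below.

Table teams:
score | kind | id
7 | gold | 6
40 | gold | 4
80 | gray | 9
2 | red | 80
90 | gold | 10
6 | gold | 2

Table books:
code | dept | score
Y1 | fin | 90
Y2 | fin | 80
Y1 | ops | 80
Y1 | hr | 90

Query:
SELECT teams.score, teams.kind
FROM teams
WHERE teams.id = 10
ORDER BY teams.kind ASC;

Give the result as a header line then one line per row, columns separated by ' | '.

After WHERE (1 rows):
teams.score | teams.kind | teams.id
90 | gold | 10
After SELECT (1 rows):
teams.score | teams.kind
90 | gold
After ORDER BY (1 rows):
teams.score | teams.kind
90 | gold

== RESULT ==
teams.score | teams.kind
90 | gold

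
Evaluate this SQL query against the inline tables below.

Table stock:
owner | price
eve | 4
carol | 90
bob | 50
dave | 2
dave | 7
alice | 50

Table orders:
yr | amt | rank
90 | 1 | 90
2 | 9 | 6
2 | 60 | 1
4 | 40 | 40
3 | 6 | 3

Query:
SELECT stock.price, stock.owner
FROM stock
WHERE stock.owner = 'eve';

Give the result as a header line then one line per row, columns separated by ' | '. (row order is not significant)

After WHERE (1 rows):
stock.owner | stock.price
eve | 4
After SELECT (1 rows):
stock.price | stock.owner
4 | eve

== RESULT ==
stock.price | stock.owner
4 | eve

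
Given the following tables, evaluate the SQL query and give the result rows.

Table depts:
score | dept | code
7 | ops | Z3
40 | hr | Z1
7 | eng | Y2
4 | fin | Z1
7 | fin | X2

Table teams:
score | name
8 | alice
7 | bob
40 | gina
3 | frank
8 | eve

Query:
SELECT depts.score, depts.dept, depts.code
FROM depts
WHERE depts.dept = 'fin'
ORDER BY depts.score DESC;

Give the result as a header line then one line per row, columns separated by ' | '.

After WHERE (2 rows):
depts.score | depts.dept | depts.code
4 | fin | Z1
7 | fin | X2
After SELECT (2 rows):
depts.score | depts.dept | depts.code
4 | fin | Z1
7 | fin | X2
After ORDER BY (2 rows):
depts.score | depts.dept | depts.code
7 | fin | X2
4 | fin | Z1

== RESULT ==
depts.score | depts.dept | depts.code
7 | fin | X2
4 | fin | Z1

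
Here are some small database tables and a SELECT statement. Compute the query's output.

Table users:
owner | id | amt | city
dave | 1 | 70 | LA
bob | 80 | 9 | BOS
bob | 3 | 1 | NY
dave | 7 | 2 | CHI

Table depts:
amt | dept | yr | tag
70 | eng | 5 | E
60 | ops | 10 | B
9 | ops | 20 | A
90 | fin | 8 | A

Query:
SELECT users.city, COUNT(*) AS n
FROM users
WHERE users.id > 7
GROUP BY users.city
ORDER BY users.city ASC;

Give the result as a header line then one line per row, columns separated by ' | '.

== RESULT ==
users.city | n
BOS | 1

Derivation:
After WHERE (1 rows):
users.owner | users.id | users.amt | users.city
bob | 80 | 9 | BOS
After GROUP BY (1 rows):
users.city | n
BOS | 1
After ORDER BY (1 rows):
users.city | n
BOS | 1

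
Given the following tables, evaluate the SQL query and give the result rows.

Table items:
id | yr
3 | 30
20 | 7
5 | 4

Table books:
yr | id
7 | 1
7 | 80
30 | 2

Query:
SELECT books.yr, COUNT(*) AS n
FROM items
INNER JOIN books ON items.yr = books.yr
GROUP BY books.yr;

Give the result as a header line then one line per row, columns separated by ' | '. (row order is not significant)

After JOIN books (3 rows):
items.id | items.yr | books.yr | books.id
3 | 30 | 30 | 2
20 | 7 | 7 | 1
20 | 7 | 7 | 80
After GROUP BY (2 rows):
books.yr | n
30 | 1
7 | 2

== RESULT ==
books.yr | n
30 | 1
7 | 2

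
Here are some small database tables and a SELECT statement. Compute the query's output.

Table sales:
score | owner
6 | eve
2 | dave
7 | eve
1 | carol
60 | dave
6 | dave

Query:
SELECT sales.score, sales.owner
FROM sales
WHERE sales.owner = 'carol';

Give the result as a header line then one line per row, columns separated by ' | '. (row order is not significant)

== RESULT ==
sales.score | sales.owner
1 | carol

Derivation:
After WHERE (1 rows):
sales.score | sales.owner
1 | carol
After SELECT (1 rows):
sales.score | sales.owner
1 | carol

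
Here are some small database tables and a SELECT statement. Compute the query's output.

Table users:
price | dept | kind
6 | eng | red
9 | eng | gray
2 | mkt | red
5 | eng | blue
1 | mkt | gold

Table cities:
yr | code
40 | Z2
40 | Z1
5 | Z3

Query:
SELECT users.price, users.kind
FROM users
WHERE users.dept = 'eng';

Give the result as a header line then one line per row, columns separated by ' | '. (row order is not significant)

After WHERE (3 rows):
users.price | users.dept | users.kind
6 | eng | red
9 | eng | gray
5 | eng | blue
After SELECT (3 rows):
users.price | users.kind
6 | red
9 | gray
5 | blue

== RESULT ==
users.price | users.kind
6 | red
9 | gray
5 | blue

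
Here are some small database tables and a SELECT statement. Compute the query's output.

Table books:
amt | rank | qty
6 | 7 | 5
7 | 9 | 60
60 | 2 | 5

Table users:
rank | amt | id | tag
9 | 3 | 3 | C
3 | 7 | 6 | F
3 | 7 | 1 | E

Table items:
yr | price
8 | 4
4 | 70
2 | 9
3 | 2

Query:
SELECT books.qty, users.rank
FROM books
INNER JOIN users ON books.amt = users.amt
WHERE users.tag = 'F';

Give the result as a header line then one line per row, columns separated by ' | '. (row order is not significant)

After JOIN users (2 rows):
books.amt | books.rank | books.qty | users.rank | users.amt | users.id | users.tag
7 | 9 | 60 | 3 | 7 | 6 | F
7 | 9 | 60 | 3 | 7 | 1 | E
After WHERE (1 rows):
books.amt | books.rank | books.qty | users.rank | users.amt | users.id | users.tag
7 | 9 | 60 | 3 | 7 | 6 | F
After SELECT (1 rows):
books.qty | users.rank
60 | 3

== RESULT ==
books.qty | users.rank
60 | 3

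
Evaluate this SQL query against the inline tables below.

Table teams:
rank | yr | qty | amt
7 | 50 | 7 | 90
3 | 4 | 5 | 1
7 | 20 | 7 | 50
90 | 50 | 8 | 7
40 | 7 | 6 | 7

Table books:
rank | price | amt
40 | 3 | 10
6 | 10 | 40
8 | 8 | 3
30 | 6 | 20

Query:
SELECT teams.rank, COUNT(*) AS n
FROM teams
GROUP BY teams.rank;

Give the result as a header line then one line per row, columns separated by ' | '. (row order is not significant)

== RESULT ==
teams.rank | n
7 | 2
3 | 1
90 | 1
40 | 1

Derivation:
After GROUP BY (4 rows):
teams.rank | n
7 | 2
3 | 1
90 | 1
40 | 1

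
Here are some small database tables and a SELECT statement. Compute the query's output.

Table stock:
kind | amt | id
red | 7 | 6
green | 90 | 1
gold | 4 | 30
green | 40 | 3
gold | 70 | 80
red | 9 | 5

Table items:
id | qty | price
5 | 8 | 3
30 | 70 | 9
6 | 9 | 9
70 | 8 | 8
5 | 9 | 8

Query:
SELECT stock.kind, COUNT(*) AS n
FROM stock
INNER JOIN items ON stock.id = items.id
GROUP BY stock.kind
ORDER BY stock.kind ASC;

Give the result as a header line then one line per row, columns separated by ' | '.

== RESULT ==
stock.kind | n
gold | 1
red | 3

Derivation:
After JOIN items (4 rows):
stock.kind | stock.amt | stock.id | items.id | items.qty | items.price
red | 7 | 6 | 6 | 9 | 9
gold | 4 | 30 | 30 | 70 | 9
red | 9 | 5 | 5 | 8 | 3
red | 9 | 5 | 5 | 9 | 8
After GROUP BY (2 rows):
stock.kind | n
red | 3
gold | 1
After ORDER BY (2 rows):
stock.kind | n
gold | 1
red | 3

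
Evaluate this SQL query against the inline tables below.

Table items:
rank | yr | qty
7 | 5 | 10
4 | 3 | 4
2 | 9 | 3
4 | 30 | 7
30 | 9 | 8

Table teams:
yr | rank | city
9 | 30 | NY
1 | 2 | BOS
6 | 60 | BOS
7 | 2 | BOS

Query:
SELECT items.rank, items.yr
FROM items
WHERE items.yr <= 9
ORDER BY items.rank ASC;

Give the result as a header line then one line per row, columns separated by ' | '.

After WHERE (4 rows):
items.rank | items.yr | items.qty
7 | 5 | 10
4 | 3 | 4
2 | 9 | 3
30 | 9 | 8
After SELECT (4 rows):
items.rank | items.yr
7 | 5
4 | 3
2 | 9
30 | 9
After ORDER BY (4 rows):
items.rank | items.yr
2 | 9
4 | 3
7 | 5
30 | 9

== RESULT ==
items.rank | items.yr
2 | 9
4 | 3
7 | 5
30 | 9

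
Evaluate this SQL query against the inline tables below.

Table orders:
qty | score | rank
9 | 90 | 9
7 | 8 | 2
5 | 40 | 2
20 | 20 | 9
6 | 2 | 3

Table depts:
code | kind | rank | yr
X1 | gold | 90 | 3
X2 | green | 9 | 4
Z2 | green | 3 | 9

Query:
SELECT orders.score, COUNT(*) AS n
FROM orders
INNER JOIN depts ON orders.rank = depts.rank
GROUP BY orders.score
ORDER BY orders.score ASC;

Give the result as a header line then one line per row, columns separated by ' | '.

== RESULT ==
orders.score | n
2 | 1
20 | 1
90 | 1

Derivation:
After JOIN depts (3 rows):
orders.qty | orders.score | orders.rank | depts.code | depts.kind | depts.rank | depts.yr
9 | 90 | 9 | X2 | green | 9 | 4
20 | 20 | 9 | X2 | green | 9 | 4
6 | 2 | 3 | Z2 | green | 3 | 9
After GROUP BY (3 rows):
orders.score | n
90 | 1
20 | 1
2 | 1
After ORDER BY (3 rows):
orders.score | n
2 | 1
20 | 1
90 | 1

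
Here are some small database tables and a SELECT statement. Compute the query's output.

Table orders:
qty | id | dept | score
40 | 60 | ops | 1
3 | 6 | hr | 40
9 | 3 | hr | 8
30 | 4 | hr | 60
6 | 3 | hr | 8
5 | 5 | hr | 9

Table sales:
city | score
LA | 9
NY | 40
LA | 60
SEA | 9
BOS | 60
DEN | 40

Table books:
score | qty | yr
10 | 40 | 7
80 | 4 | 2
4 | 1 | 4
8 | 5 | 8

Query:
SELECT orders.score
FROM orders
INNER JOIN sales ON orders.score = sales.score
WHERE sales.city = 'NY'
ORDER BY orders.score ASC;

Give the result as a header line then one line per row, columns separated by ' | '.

== RESULT ==
orders.score
40

Derivation:
After JOIN sales (6 rows):
orders.qty | orders.id | orders.dept | orders.score | sales.city | sales.score
3 | 6 | hr | 40 | NY | 40
3 | 6 | hr | 40 | DEN | 40
30 | 4 | hr | 60 | LA | 60
30 | 4 | hr | 60 | BOS | 60
5 | 5 | hr | 9 | LA | 9
5 | 5 | hr | 9 | SEA | 9
After WHERE (1 rows):
orders.qty | orders.id | orders.dept | orders.score | sales.city | sales.score
3 | 6 | hr | 40 | NY | 40
After SELECT (1 rows):
orders.score
40
After ORDER BY (1 rows):
orders.score
40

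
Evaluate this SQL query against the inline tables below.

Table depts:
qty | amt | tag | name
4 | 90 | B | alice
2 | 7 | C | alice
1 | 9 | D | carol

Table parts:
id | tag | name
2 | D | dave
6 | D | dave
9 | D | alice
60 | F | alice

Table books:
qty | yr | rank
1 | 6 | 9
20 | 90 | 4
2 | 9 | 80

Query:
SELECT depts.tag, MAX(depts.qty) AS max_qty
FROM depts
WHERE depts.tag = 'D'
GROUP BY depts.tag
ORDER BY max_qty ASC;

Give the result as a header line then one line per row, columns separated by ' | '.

After WHERE (1 rows):
depts.qty | depts.amt | depts.tag | depts.name
1 | 9 | D | carol
After GROUP BY (1 rows):
depts.tag | max_qty
D | 1
After ORDER BY (1 rows):
depts.tag | max_qty
D | 1

== RESULT ==
depts.tag | max_qty
D | 1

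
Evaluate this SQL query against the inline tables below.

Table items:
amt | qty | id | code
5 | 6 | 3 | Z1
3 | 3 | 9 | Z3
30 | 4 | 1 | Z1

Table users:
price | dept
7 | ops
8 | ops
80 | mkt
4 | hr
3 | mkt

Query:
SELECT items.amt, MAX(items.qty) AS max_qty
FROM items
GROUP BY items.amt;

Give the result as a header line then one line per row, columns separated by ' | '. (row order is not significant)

== RESULT ==
items.amt | max_qty
5 | 6
3 | 3
30 | 4

Derivation:
After GROUP BY (3 rows):
items.amt | max_qty
5 | 6
3 | 3
30 | 4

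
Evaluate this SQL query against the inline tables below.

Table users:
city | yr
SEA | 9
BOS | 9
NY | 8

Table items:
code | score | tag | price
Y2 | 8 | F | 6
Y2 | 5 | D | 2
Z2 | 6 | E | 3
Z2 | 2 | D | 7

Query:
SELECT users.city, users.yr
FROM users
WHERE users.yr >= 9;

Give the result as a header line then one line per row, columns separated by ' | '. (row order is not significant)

After WHERE (2 rows):
users.city | users.yr
SEA | 9
BOS | 9
After SELECT (2 rows):
users.city | users.yr
SEA | 9
BOS | 9

== RESULT ==
users.city | users.yr
SEA | 9
BOS | 9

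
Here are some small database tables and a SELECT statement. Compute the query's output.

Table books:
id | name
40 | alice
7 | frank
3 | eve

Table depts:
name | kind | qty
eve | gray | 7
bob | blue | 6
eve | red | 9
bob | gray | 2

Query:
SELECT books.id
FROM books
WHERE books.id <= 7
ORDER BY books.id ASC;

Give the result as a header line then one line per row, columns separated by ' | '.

After WHERE (2 rows):
books.id | books.name
7 | frank
3 | eve
After SELECT (2 rows):
books.id
7
3
After ORDER BY (2 rows):
books.id
3
7

== RESULT ==
books.id
3
7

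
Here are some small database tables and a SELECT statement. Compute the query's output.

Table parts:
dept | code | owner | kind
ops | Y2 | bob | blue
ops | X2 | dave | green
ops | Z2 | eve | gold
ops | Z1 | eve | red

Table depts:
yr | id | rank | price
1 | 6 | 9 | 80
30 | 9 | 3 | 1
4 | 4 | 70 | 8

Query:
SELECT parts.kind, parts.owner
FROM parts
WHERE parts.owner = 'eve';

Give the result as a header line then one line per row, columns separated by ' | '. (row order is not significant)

After WHERE (2 rows):
parts.dept | parts.code | parts.owner | parts.kind
ops | Z2 | eve | gold
ops | Z1 | eve | red
After SELECT (2 rows):
parts.kind | parts.owner
gold | eve
red | eve

== RESULT ==
parts.kind | parts.owner
gold | eve
red | eve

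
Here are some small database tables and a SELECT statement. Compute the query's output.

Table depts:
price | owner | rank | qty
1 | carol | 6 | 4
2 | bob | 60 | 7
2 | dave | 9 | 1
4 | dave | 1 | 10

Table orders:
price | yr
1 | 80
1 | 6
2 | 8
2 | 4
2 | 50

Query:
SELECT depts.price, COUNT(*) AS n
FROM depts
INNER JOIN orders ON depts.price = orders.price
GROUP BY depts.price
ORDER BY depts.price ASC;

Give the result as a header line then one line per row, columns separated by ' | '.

== RESULT ==
depts.price | n
1 | 2
2 | 6

Derivation:
After JOIN orders (8 rows):
depts.price | depts.owner | depts.rank | depts.qty | orders.price | orders.yr
1 | carol | 6 | 4 | 1 | 80
1 | carol | 6 | 4 | 1 | 6
2 | bob | 60 | 7 | 2 | 8
2 | bob | 60 | 7 | 2 | 4
2 | bob | 60 | 7 | 2 | 50
2 | dave | 9 | 1 | 2 | 8
2 | dave | 9 | 1 | 2 | 4
2 | dave | 9 | 1 | 2 | 50
After GROUP BY (2 rows):
depts.price | n
1 | 2
2 | 6
After ORDER BY (2 rows):
depts.price | n
1 | 2
2 | 6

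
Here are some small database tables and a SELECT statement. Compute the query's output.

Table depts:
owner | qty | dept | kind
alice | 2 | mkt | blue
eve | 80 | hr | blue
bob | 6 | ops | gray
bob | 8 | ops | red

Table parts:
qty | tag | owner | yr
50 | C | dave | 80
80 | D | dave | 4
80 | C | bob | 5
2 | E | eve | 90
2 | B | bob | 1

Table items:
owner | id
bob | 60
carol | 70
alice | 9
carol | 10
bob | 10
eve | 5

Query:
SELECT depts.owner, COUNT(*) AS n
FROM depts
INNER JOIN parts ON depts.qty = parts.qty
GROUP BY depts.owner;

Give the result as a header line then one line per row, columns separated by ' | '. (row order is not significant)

== RESULT ==
depts.owner | n
alice | 2
eve | 2

Derivation:
After JOIN parts (4 rows):
depts.owner | depts.qty | depts.dept | depts.kind | parts.qty | parts.tag | parts.owner | parts.yr
alice | 2 | mkt | blue | 2 | E | eve | 90
alice | 2 | mkt | blue | 2 | B | bob | 1
eve | 80 | hr | blue | 80 | D | dave | 4
eve | 80 | hr | blue | 80 | C | bob | 5
After GROUP BY (2 rows):
depts.owner | n
alice | 2
eve | 2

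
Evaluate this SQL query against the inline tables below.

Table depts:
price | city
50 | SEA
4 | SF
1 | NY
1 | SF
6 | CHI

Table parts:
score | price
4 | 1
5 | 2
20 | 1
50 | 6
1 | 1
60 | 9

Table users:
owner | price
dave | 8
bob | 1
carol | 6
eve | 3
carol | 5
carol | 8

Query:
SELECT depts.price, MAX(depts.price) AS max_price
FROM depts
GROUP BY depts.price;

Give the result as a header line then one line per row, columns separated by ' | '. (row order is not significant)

== RESULT ==
depts.price | max_price
50 | 50
4 | 4
1 | 1
6 | 6

Derivation:
After GROUP BY (4 rows):
depts.price | max_price
50 | 50
4 | 4
1 | 1
6 | 6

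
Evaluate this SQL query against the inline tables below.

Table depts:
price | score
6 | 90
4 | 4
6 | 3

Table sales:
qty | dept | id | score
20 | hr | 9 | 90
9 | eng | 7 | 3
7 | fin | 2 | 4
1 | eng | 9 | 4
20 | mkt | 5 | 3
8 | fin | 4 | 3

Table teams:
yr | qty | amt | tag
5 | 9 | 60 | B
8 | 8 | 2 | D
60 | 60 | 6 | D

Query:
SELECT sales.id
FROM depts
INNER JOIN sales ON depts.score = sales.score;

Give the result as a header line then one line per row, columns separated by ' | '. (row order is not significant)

After JOIN sales (6 rows):
depts.price | depts.score | sales.qty | sales.dept | sales.id | sales.score
6 | 90 | 20 | hr | 9 | 90
4 | 4 | 7 | fin | 2 | 4
4 | 4 | 1 | eng | 9 | 4
6 | 3 | 9 | eng | 7 | 3
6 | 3 | 20 | mkt | 5 | 3
6 | 3 | 8 | fin | 4 | 3
After SELECT (6 rows):
sales.id
9
2
9
7
5
4

== RESULT ==
sales.id
9
2
9
7
5
4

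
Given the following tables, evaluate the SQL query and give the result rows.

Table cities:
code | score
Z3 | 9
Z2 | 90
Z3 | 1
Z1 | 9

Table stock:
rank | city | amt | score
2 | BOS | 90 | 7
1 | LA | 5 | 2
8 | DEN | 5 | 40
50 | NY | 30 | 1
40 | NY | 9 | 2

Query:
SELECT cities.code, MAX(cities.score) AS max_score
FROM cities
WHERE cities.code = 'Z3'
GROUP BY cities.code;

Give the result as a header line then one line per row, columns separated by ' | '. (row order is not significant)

== RESULT ==
cities.code | max_score
Z3 | 9

Derivation:
After WHERE (2 rows):
cities.code | cities.score
Z3 | 9
Z3 | 1
After GROUP BY (1 rows):
cities.code | max_score
Z3 | 9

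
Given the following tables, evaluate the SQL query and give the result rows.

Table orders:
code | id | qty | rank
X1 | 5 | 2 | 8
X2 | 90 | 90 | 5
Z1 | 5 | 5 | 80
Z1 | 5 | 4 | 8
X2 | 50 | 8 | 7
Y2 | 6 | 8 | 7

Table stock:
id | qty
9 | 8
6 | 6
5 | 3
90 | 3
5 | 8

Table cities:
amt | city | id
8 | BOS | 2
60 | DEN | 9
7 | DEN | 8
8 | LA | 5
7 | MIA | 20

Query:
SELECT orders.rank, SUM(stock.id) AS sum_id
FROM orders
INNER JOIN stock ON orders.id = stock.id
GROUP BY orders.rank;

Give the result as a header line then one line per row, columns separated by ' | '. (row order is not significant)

After JOIN stock (8 rows):
orders.code | orders.id | orders.qty | orders.rank | stock.id | stock.qty
X1 | 5 | 2 | 8 | 5 | 3
X1 | 5 | 2 | 8 | 5 | 8
X2 | 90 | 90 | 5 | 90 | 3
Z1 | 5 | 5 | 80 | 5 | 3
Z1 | 5 | 5 | 80 | 5 | 8
Z1 | 5 | 4 | 8 | 5 | 3
Z1 | 5 | 4 | 8 | 5 | 8
Y2 | 6 | 8 | 7 | 6 | 6
After GROUP BY (4 rows):
orders.rank | sum_id
8 | 20
5 | 90
80 | 10
7 | 6

== RESULT ==
orders.rank | sum_id
8 | 20
5 | 90
80 | 10
7 | 6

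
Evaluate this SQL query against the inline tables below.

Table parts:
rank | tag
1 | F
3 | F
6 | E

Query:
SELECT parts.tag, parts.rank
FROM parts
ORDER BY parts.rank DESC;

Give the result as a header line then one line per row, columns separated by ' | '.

After SELECT (3 rows):
parts.tag | parts.rank
F | 1
F | 3
E | 6
After ORDER BY (3 rows):
parts.tag | parts.rank
E | 6
F | 3
F | 1

== RESULT ==
parts.tag | parts.rank
E | 6
F | 3
F | 1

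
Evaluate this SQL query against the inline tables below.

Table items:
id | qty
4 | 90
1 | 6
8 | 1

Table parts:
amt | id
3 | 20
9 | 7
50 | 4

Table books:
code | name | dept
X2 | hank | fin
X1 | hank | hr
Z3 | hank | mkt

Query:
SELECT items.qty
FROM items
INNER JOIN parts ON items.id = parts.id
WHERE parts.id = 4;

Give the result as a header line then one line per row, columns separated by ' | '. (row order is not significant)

After JOIN parts (1 rows):
items.id | items.qty | parts.amt | parts.id
4 | 90 | 50 | 4
After WHERE (1 rows):
items.id | items.qty | parts.amt | parts.id
4 | 90 | 50 | 4
After SELECT (1 rows):
items.qty
90

== RESULT ==
items.qty
90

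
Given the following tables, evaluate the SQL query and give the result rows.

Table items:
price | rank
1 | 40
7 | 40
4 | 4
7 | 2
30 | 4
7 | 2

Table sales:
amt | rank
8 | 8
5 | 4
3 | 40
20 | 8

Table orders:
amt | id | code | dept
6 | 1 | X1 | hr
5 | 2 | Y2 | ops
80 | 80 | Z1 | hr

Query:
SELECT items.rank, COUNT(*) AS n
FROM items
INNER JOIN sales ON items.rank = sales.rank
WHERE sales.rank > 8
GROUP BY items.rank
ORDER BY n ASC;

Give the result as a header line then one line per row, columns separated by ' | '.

After JOIN sales (4 rows):
items.price | items.rank | sales.amt | sales.rank
1 | 40 | 3 | 40
7 | 40 | 3 | 40
4 | 4 | 5 | 4
30 | 4 | 5 | 4
After WHERE (2 rows):
items.price | items.rank | sales.amt | sales.rank
1 | 40 | 3 | 40
7 | 40 | 3 | 40
After GROUP BY (1 rows):
items.rank | n
40 | 2
After ORDER BY (1 rows):
items.rank | n
40 | 2

== RESULT ==
items.rank | n
40 | 2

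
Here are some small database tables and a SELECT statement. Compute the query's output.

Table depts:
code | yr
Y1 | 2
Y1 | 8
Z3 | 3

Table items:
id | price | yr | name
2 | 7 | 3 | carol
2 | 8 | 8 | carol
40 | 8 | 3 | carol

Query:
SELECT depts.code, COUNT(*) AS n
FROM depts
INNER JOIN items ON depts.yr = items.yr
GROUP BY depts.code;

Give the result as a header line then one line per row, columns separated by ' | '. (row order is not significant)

After JOIN items (3 rows):
depts.code | depts.yr | items.id | items.price | items.yr | items.name
Y1 | 8 | 2 | 8 | 8 | carol
Z3 | 3 | 2 | 7 | 3 | carol
Z3 | 3 | 40 | 8 | 3 | carol
After GROUP BY (2 rows):
depts.code | n
Y1 | 1
Z3 | 2

== RESULT ==
depts.code | n
Y1 | 1
Z3 | 2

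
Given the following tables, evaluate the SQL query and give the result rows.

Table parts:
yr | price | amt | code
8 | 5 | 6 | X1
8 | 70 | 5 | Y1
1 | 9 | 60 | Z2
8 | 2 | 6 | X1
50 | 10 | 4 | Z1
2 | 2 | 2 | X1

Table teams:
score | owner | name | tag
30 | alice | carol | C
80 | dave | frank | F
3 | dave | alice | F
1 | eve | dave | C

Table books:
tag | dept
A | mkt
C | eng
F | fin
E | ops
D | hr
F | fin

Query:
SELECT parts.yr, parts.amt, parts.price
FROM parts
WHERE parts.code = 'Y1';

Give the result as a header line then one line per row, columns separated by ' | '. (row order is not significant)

== RESULT ==
parts.yr | parts.amt | parts.price
8 | 5 | 70

Derivation:
After WHERE (1 rows):
parts.yr | parts.price | parts.amt | parts.code
8 | 70 | 5 | Y1
After SELECT (1 rows):
parts.yr | parts.amt | parts.price
8 | 5 | 70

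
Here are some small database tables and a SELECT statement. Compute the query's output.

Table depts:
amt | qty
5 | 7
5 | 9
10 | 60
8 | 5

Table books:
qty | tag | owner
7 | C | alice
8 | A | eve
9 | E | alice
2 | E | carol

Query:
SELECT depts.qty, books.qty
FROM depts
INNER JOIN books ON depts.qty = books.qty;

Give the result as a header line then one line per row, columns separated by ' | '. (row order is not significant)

After JOIN books (2 rows):
depts.amt | depts.qty | books.qty | books.tag | books.owner
5 | 7 | 7 | C | alice
5 | 9 | 9 | E | alice
After SELECT (2 rows):
depts.qty | books.qty
7 | 7
9 | 9

== RESULT ==
depts.qty | books.qty
7 | 7
9 | 9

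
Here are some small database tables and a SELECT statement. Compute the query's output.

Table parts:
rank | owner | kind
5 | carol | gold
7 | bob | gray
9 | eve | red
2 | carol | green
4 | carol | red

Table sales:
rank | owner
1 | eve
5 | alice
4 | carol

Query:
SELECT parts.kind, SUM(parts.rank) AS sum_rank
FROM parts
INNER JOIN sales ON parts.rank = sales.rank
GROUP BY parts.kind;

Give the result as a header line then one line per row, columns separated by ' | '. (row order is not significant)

After JOIN sales (2 rows):
parts.rank | parts.owner | parts.kind | sales.rank | sales.owner
5 | carol | gold | 5 | alice
4 | carol | red | 4 | carol
After GROUP BY (2 rows):
parts.kind | sum_rank
gold | 5
red | 4

== RESULT ==
parts.kind | sum_rank
gold | 5
red | 4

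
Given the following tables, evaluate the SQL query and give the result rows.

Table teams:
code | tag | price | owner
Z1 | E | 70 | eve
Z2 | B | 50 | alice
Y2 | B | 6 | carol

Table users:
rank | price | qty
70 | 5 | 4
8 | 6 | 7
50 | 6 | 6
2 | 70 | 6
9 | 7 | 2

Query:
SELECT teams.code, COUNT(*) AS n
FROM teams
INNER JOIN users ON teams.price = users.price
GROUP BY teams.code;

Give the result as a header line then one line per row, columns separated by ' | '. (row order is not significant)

After JOIN users (3 rows):
teams.code | teams.tag | teams.price | teams.owner | users.rank | users.price | users.qty
Z1 | E | 70 | eve | 2 | 70 | 6
Y2 | B | 6 | carol | 8 | 6 | 7
Y2 | B | 6 | carol | 50 | 6 | 6
After GROUP BY (2 rows):
teams.code | n
Z1 | 1
Y2 | 2

== RESULT ==
teams.code | n
Z1 | 1
Y2 | 2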